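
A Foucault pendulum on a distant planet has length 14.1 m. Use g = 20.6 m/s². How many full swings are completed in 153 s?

T = 2π√(L/g) = 2π√(14.1/20.6) = 5.198 s.
Number of complete oscillations = ⌊153/5.198⌋ = ⌊29.43⌋ = 29.

29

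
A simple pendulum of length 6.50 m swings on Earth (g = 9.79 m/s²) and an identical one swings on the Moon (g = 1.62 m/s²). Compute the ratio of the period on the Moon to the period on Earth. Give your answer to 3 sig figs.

T ∝ 1/√g, so T₂/T₁ = √(g₁/g₂) = √(9.79/1.62) = 2.46.

2.46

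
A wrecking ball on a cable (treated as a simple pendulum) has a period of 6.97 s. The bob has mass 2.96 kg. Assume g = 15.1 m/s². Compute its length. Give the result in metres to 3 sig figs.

18.6 m

From T = 2π√(L/g), L = gT²/(4π²) = 15.1 × 6.970²/(4π²) = 18.6 m.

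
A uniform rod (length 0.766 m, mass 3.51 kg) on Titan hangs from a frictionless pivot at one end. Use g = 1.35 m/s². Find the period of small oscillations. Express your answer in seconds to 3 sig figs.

3.86 s

For a physical pendulum T = 2π√(I/(mgd)), with d = 0.3830 m from pivot to centre of mass.
I_cm = mL²/12 = 3.51 × 0.766²/12 = 0.1716 kg·m²; I = I_cm + md² = 0.1716 + 3.51 × 0.3830² = 0.6865 kg·m².
T = 2π√(0.6865/(3.51 × 1.35 × 0.3830)) = 3.86 s.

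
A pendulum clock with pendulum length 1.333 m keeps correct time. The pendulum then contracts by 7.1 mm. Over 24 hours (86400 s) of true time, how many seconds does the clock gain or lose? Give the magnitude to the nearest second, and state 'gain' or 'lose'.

T ∝ √L, so T'/T = √(1.32590/1.333) = 0.997333.
In 86400 s of true time the clock registers 86400/0.997333 = 86631.0 s, so it gains 231 s.

gain 231 s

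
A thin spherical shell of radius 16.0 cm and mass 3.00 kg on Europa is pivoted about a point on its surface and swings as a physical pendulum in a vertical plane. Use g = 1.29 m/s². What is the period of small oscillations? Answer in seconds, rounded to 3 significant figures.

I_cm = (2/3)mr² = 0.05120 kg·m². The pivot is at distance d = 0.160 m from the centre of mass.
By the parallel-axis theorem, I = I_cm + md² = 0.05120 + 0.07680 = 0.1280 kg·m².
T = 2π√(I/(mgd)) = 2π√(0.1280/(3.00 × 1.29 × 0.160)) = 2.86 s.

2.86 s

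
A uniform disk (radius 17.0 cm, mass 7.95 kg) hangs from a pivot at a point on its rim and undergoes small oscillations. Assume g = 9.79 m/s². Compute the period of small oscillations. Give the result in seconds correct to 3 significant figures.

I_cm = ½mr² = 0.1149 kg·m². The pivot is at distance d = 0.170 m from the centre of mass.
By the parallel-axis theorem, I = I_cm + md² = 0.1149 + 0.2298 = 0.3446 kg·m².
T = 2π√(I/(mgd)) = 2π√(0.3446/(7.95 × 9.79 × 0.170)) = 1.01 s.

1.01 s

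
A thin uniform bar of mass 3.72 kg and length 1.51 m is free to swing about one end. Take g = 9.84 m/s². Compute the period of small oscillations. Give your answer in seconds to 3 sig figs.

2.01 s

For a physical pendulum T = 2π√(I/(mgd)), with d = 0.7550 m from pivot to centre of mass.
I_cm = mL²/12 = 3.72 × 1.51²/12 = 0.7068 kg·m²; I = I_cm + md² = 0.7068 + 3.72 × 0.7550² = 2.827 kg·m².
T = 2π√(2.827/(3.72 × 9.84 × 0.7550)) = 2.01 s.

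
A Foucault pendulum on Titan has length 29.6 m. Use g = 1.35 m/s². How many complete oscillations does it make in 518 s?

17

T = 2π√(L/g) = 2π√(29.6/1.35) = 29.42 s.
Number of complete oscillations = ⌊518/29.42⌋ = ⌊17.61⌋ = 17.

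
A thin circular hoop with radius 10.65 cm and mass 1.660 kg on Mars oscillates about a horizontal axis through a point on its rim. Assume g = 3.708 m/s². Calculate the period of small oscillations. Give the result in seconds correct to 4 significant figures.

I_cm = mr² = 0.018828 kg·m². The pivot is at distance d = 0.1065 m from the centre of mass.
By the parallel-axis theorem, I = I_cm + md² = 0.018828 + 0.018828 = 0.037656 kg·m².
T = 2π√(I/(mgd)) = 2π√(0.037656/(1.660 × 3.708 × 0.1065)) = 1.506 s.

1.506 s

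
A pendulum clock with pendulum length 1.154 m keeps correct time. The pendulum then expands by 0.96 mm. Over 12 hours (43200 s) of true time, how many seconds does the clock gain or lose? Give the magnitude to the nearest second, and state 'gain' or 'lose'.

lose 18 s

T ∝ √L, so T'/T = √(1.15496/1.154) = 1.00042.
In 43200 s of true time the clock registers 43200/1.00042 = 43182.0 s, so it loses 18 s.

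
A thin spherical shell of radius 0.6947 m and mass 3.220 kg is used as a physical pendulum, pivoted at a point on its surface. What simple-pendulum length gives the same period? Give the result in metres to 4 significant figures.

1.158 m

The equivalent simple-pendulum length is L_eq = I/(md), where I is about the pivot and d = 0.69470 m.
I_cm = (2/3)mR² = 1.0360 kg·m², so I = I_cm + md² = 1.0360 + 1.5540 = 2.5900 kg·m².
L_eq = 2.5900/(3.220 × 0.69470) = 1.158 m.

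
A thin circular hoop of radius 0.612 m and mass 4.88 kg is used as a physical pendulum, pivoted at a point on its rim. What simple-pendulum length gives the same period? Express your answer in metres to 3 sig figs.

The equivalent simple-pendulum length is L_eq = I/(md), where I is about the pivot and d = 0.6120 m.
I_cm = mR² = 1.828 kg·m², so I = I_cm + md² = 1.828 + 1.828 = 3.656 kg·m².
L_eq = 3.656/(4.88 × 0.6120) = 1.22 m.

1.22 m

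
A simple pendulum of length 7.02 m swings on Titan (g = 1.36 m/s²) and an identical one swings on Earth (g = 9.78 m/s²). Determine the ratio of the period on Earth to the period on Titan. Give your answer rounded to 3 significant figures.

0.373

T ∝ 1/√g, so T₂/T₁ = √(g₁/g₂) = √(1.36/9.78) = 0.373.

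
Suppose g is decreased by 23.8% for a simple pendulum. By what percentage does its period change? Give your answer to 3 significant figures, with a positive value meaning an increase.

14.6%

T ∝ 1/√g, so T'/T = 1/√(0.7620) = 1.146.
Percentage change in T = (1.146 − 1) × 100% = 14.6%.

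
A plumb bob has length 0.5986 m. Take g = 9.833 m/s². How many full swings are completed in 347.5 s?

224

T = 2π√(L/g) = 2π√(0.5986/9.833) = 1.5503 s.
Number of complete oscillations = ⌊347.5/1.5503⌋ = ⌊224.16⌋ = 224.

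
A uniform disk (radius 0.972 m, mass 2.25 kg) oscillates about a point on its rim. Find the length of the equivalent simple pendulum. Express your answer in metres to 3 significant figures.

The equivalent simple-pendulum length is L_eq = I/(md), where I is about the pivot and d = 0.9720 m.
I_cm = ½mR² = 1.063 kg·m², so I = I_cm + md² = 1.063 + 2.126 = 3.189 kg·m².
L_eq = 3.189/(2.25 × 0.9720) = 1.46 m.

1.46 m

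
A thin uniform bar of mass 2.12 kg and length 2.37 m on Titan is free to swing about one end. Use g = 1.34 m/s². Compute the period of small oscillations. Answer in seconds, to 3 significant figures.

For a physical pendulum T = 2π√(I/(mgd)), with d = 1.185 m from pivot to centre of mass.
I_cm = mL²/12 = 2.12 × 2.37²/12 = 0.9923 kg·m²; I = I_cm + md² = 0.9923 + 2.12 × 1.185² = 3.969 kg·m².
T = 2π√(3.969/(2.12 × 1.34 × 1.185)) = 6.82 s.

6.82 s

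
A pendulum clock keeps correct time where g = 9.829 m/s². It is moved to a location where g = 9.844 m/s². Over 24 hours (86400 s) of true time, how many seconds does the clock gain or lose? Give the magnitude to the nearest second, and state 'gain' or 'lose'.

gain 66 s

The clock's period scales as T ∝ 1/√g, so T'/T = √(9.829/9.844) = 0.999238.
In 86400 s of true time the clock registers 86400/0.999238 = 86465.9 s, so it gains 66 s.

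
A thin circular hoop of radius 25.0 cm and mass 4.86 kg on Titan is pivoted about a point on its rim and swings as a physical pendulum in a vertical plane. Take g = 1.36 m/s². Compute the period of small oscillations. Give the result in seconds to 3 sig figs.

I_cm = mr² = 0.3038 kg·m². The pivot is at distance d = 0.250 m from the centre of mass.
By the parallel-axis theorem, I = I_cm + md² = 0.3038 + 0.3038 = 0.6075 kg·m².
T = 2π√(I/(mgd)) = 2π√(0.6075/(4.86 × 1.36 × 0.250)) = 3.81 s.

3.81 s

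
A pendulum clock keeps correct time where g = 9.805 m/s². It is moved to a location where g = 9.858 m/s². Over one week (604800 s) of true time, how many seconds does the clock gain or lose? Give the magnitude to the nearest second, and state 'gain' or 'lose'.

The clock's period scales as T ∝ 1/√g, so T'/T = √(9.805/9.858) = 0.997308.
In 604800 s of true time the clock registers 604800/0.997308 = 606432.4 s, so it gains 1632 s.

gain 1632 s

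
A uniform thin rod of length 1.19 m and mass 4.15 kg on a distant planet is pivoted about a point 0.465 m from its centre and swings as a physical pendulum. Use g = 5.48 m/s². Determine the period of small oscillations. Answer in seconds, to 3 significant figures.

2.28 s

For a physical pendulum T = 2π√(I/(mgd)), with d = 0.4650 m from pivot to centre of mass.
I_cm = mL²/12 = 4.15 × 1.19²/12 = 0.4897 kg·m²; I = I_cm + md² = 0.4897 + 4.15 × 0.4650² = 1.387 kg·m².
T = 2π√(1.387/(4.15 × 5.48 × 0.4650)) = 2.28 s.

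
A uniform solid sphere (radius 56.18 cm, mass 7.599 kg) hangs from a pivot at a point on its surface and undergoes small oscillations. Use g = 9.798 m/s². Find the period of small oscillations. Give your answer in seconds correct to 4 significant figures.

I_cm = (2/5)mr² = 0.95936 kg·m². The pivot is at distance d = 0.5618 m from the centre of mass.
By the parallel-axis theorem, I = I_cm + md² = 0.95936 + 2.3984 = 3.3577 kg·m².
T = 2π√(I/(mgd)) = 2π√(3.3577/(7.599 × 9.798 × 0.5618)) = 1.780 s.

1.780 s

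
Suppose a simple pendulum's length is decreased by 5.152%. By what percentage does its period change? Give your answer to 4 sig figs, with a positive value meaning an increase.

T ∝ √L, so T'/T = √(0.94848) = 0.97390.
Percentage change in T = (0.97390 − 1) × 100% = -2.610%.

-2.610%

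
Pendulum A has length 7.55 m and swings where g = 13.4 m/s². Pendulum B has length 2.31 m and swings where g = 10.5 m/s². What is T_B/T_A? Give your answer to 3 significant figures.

0.625

T = 2π√(L/g), so T_B/T_A = √((L_B/g_B)/(L_A/g_A)) = √((2.31/10.5)/(7.55/13.4)) = 0.625.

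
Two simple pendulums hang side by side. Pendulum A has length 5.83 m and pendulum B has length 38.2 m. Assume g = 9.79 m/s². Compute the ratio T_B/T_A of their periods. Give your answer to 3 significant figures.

T ∝ √L, so T_B/T_A = √(L_B/L_A) = √(38.2/5.83) = 2.56.

2.56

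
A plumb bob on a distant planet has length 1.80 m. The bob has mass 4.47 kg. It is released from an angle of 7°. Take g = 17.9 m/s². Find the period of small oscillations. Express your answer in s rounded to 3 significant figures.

T = 2π√(L/g) = 2π√(1.80/17.9) = 2π × 0.3171 = 1.99 s.

1.99 s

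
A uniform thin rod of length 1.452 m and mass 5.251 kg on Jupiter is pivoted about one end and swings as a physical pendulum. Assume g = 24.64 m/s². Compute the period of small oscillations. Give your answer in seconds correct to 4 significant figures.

1.245 s

For a physical pendulum T = 2π√(I/(mgd)), with d = 0.72600 m from pivot to centre of mass.
I_cm = mL²/12 = 5.251 × 1.452²/12 = 0.92256 kg·m²; I = I_cm + md² = 0.92256 + 5.251 × 0.72600² = 3.6902 kg·m².
T = 2π√(3.6902/(5.251 × 24.64 × 0.72600)) = 1.245 s.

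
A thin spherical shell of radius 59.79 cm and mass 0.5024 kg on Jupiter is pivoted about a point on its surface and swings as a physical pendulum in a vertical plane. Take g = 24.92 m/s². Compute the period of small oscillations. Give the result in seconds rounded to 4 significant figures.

I_cm = (2/3)mr² = 0.11973 kg·m². The pivot is at distance d = 0.5979 m from the centre of mass.
By the parallel-axis theorem, I = I_cm + md² = 0.11973 + 0.17960 = 0.29933 kg·m².
T = 2π√(I/(mgd)) = 2π√(0.29933/(0.5024 × 24.92 × 0.5979)) = 1.256 s.

1.256 s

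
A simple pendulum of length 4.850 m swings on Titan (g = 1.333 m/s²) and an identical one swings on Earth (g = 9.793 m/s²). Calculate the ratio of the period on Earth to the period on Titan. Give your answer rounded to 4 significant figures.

T ∝ 1/√g, so T₂/T₁ = √(g₁/g₂) = √(1.333/9.793) = 0.3689.

0.3689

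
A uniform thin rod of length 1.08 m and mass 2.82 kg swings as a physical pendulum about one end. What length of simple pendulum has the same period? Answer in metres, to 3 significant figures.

The equivalent simple-pendulum length is L_eq = I/(md), where I is about the pivot and d = 0.5400 m.
I_cm = (1/12)mL² = 0.2741 kg·m², so I = I_cm + md² = 0.2741 + 0.8223 = 1.096 kg·m².
L_eq = 1.096/(2.82 × 0.5400) = 0.720 m.

0.720 m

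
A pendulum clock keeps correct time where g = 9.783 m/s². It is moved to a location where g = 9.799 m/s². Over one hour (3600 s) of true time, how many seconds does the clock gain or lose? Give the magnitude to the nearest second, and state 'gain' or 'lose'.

gain 3 s

The clock's period scales as T ∝ 1/√g, so T'/T = √(9.783/9.799) = 0.999183.
In 3600 s of true time the clock registers 3600/0.999183 = 3602.9 s, so it gains 3 s.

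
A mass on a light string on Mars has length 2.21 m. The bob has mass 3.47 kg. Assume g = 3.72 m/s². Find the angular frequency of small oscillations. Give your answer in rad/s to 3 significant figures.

1.30 rad/s

ω = √(g/L) = √(3.72/2.21) = 1.30 rad/s.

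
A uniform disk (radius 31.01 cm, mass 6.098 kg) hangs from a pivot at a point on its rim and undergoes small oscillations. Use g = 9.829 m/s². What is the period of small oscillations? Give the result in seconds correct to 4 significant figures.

I_cm = ½mr² = 0.29320 kg·m². The pivot is at distance d = 0.3101 m from the centre of mass.
By the parallel-axis theorem, I = I_cm + md² = 0.29320 + 0.58640 = 0.87959 kg·m².
T = 2π√(I/(mgd)) = 2π√(0.87959/(6.098 × 9.829 × 0.3101)) = 1.367 s.

1.367 s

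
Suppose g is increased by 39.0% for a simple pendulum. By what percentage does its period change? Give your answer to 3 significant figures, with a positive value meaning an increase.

T ∝ 1/√g, so T'/T = 1/√(1.390) = 0.8482.
Percentage change in T = (0.8482 − 1) × 100% = -15.2%.

-15.2%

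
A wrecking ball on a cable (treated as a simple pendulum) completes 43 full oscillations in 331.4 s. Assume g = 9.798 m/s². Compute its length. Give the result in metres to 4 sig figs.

14.74 m

T = 331.4/43 = 7.7070 s.
From T = 2π√(L/g), L = gT²/(4π²) = 9.798 × 7.7070²/(4π²) = 14.74 m.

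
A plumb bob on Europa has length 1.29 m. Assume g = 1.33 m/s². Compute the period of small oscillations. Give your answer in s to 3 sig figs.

6.19 s

T = 2π√(L/g) = 2π√(1.29/1.33) = 2π × 0.9848 = 6.19 s.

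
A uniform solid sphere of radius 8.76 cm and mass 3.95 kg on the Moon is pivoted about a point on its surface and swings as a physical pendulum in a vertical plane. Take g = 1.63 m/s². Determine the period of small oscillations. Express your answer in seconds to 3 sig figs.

I_cm = (2/5)mr² = 0.01212 kg·m². The pivot is at distance d = 0.0876 m from the centre of mass.
By the parallel-axis theorem, I = I_cm + md² = 0.01212 + 0.03031 = 0.04244 kg·m².
T = 2π√(I/(mgd)) = 2π√(0.04244/(3.95 × 1.63 × 0.0876)) = 1.72 s.

1.72 s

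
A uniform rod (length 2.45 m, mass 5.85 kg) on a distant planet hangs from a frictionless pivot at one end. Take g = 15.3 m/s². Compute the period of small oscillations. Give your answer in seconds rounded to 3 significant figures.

For a physical pendulum T = 2π√(I/(mgd)), with d = 1.225 m from pivot to centre of mass.
I_cm = mL²/12 = 5.85 × 2.45²/12 = 2.926 kg·m²; I = I_cm + md² = 2.926 + 5.85 × 1.225² = 11.70 kg·m².
T = 2π√(11.70/(5.85 × 15.3 × 1.225)) = 2.05 s.

2.05 s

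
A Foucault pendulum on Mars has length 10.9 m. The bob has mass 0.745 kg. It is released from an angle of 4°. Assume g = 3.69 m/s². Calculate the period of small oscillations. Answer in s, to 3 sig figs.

10.8 s

T = 2π√(L/g) = 2π√(10.9/3.69) = 2π × 1.719 = 10.8 s.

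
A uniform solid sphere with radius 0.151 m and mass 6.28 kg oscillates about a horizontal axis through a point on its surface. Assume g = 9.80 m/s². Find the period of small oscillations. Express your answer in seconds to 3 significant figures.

0.923 s

I_cm = (2/5)mr² = 0.05728 kg·m². The pivot is at distance d = 0.151 m from the centre of mass.
By the parallel-axis theorem, I = I_cm + md² = 0.05728 + 0.1432 = 0.2005 kg·m².
T = 2π√(I/(mgd)) = 2π√(0.2005/(6.28 × 9.80 × 0.151)) = 0.923 s.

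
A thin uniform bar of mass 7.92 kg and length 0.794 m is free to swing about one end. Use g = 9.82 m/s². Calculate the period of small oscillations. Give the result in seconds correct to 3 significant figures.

1.46 s

For a physical pendulum T = 2π√(I/(mgd)), with d = 0.3970 m from pivot to centre of mass.
I_cm = mL²/12 = 7.92 × 0.794²/12 = 0.4161 kg·m²; I = I_cm + md² = 0.4161 + 7.92 × 0.3970² = 1.664 kg·m².
T = 2π√(1.664/(7.92 × 9.82 × 0.3970)) = 1.46 s.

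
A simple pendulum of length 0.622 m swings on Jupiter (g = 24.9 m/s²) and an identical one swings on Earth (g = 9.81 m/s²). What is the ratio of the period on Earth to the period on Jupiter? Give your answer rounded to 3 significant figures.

1.59

T ∝ 1/√g, so T₂/T₁ = √(g₁/g₂) = √(24.9/9.81) = 1.59.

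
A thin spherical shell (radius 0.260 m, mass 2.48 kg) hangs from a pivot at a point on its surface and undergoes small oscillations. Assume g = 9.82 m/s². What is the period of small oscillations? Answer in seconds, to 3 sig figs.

1.32 s

I_cm = (2/3)mr² = 0.1118 kg·m². The pivot is at distance d = 0.260 m from the centre of mass.
By the parallel-axis theorem, I = I_cm + md² = 0.1118 + 0.1676 = 0.2794 kg·m².
T = 2π√(I/(mgd)) = 2π√(0.2794/(2.48 × 9.82 × 0.260)) = 1.32 s.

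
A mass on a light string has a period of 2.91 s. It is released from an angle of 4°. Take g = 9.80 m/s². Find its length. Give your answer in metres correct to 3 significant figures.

From T = 2π√(L/g), L = gT²/(4π²) = 9.80 × 2.910²/(4π²) = 2.10 m.

2.10 m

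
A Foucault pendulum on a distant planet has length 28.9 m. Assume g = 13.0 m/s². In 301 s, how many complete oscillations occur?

32

T = 2π√(L/g) = 2π√(28.9/13.0) = 9.368 s.
Number of complete oscillations = ⌊301/9.368⌋ = ⌊32.13⌋ = 32.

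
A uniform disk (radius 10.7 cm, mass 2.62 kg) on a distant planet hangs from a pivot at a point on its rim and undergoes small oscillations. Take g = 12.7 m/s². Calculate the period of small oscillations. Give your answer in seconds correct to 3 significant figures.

0.706 s

I_cm = ½mr² = 0.01500 kg·m². The pivot is at distance d = 0.107 m from the centre of mass.
By the parallel-axis theorem, I = I_cm + md² = 0.01500 + 0.03000 = 0.04499 kg·m².
T = 2π√(I/(mgd)) = 2π√(0.04499/(2.62 × 12.7 × 0.107)) = 0.706 s.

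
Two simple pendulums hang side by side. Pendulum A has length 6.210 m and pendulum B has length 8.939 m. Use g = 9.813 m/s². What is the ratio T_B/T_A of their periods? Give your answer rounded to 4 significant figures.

T ∝ √L, so T_B/T_A = √(L_B/L_A) = √(8.939/6.210) = 1.200.

1.200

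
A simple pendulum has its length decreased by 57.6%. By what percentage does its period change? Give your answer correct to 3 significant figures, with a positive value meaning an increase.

-34.9%

T ∝ √L, so T'/T = √(0.4240) = 0.6512.
Percentage change in T = (0.6512 − 1) × 100% = -34.9%.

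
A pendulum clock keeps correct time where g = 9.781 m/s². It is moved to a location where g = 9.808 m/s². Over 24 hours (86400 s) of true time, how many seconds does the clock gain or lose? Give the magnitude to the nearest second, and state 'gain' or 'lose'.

gain 119 s

The clock's period scales as T ∝ 1/√g, so T'/T = √(9.781/9.808) = 0.998623.
In 86400 s of true time the clock registers 86400/0.998623 = 86519.2 s, so it gains 119 s.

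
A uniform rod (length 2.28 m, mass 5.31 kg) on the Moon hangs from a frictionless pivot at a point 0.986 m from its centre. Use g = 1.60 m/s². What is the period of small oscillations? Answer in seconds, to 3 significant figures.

For a physical pendulum T = 2π√(I/(mgd)), with d = 0.9860 m from pivot to centre of mass.
I_cm = mL²/12 = 5.31 × 2.28²/12 = 2.300 kg·m²; I = I_cm + md² = 2.300 + 5.31 × 0.9860² = 7.463 kg·m².
T = 2π√(7.463/(5.31 × 1.60 × 0.9860)) = 5.93 s.

5.93 s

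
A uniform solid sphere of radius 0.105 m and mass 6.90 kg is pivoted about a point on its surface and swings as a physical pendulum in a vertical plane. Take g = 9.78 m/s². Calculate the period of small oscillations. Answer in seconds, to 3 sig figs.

0.770 s

I_cm = (2/5)mr² = 0.03043 kg·m². The pivot is at distance d = 0.105 m from the centre of mass.
By the parallel-axis theorem, I = I_cm + md² = 0.03043 + 0.07607 = 0.1065 kg·m².
T = 2π√(I/(mgd)) = 2π√(0.1065/(6.90 × 9.78 × 0.105)) = 0.770 s.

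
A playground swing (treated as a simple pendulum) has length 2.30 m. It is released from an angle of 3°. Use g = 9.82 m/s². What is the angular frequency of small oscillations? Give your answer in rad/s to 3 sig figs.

2.07 rad/s

ω = √(g/L) = √(9.82/2.30) = 2.07 rad/s.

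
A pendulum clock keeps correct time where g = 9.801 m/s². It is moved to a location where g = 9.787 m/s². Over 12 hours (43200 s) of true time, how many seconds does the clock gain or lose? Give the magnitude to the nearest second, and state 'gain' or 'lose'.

lose 31 s

The clock's period scales as T ∝ 1/√g, so T'/T = √(9.801/9.787) = 1.00071.
In 43200 s of true time the clock registers 43200/1.00071 = 43169.1 s, so it loses 31 s.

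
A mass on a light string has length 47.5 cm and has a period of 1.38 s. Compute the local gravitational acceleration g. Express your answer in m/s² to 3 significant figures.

9.85 m/s²

From T = 2π√(L/g), g = 4π²L/T² = 4π² × 0.475/1.380² = 9.85 m/s².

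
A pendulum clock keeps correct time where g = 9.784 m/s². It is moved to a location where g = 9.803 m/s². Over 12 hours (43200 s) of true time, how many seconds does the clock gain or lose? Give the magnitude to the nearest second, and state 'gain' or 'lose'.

gain 42 s

The clock's period scales as T ∝ 1/√g, so T'/T = √(9.784/9.803) = 0.999030.
In 43200 s of true time the clock registers 43200/0.999030 = 43241.9 s, so it gains 42 s.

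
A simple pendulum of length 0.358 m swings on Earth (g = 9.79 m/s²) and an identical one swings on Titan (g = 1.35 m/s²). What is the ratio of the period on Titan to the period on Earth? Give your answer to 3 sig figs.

2.69

T ∝ 1/√g, so T₂/T₁ = √(g₁/g₂) = √(9.79/1.35) = 2.69.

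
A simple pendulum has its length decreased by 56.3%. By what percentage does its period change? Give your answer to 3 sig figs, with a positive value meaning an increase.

-33.9%

T ∝ √L, so T'/T = √(0.4370) = 0.6611.
Percentage change in T = (0.6611 − 1) × 100% = -33.9%.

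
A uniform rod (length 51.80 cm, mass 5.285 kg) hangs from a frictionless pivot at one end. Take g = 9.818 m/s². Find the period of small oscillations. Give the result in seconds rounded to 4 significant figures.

1.178 s

For a physical pendulum T = 2π√(I/(mgd)), with d = 0.25900 m from pivot to centre of mass.
I_cm = mL²/12 = 5.285 × 0.5180²/12 = 0.11817 kg·m²; I = I_cm + md² = 0.11817 + 5.285 × 0.25900² = 0.47270 kg·m².
T = 2π√(0.47270/(5.285 × 9.818 × 0.25900)) = 1.178 s.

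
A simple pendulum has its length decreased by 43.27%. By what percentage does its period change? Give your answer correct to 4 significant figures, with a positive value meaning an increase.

T ∝ √L, so T'/T = √(0.56730) = 0.75319.
Percentage change in T = (0.75319 − 1) × 100% = -24.68%.

-24.68%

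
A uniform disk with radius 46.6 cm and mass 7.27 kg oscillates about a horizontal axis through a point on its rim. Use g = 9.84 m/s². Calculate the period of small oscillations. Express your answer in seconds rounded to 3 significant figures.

1.67 s

I_cm = ½mr² = 0.7894 kg·m². The pivot is at distance d = 0.466 m from the centre of mass.
By the parallel-axis theorem, I = I_cm + md² = 0.7894 + 1.579 = 2.368 kg·m².
T = 2π√(I/(mgd)) = 2π√(2.368/(7.27 × 9.84 × 0.466)) = 1.67 s.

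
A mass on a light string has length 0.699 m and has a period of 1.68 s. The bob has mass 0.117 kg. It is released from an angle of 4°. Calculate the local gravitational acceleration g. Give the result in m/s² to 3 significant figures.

9.78 m/s²

From T = 2π√(L/g), g = 4π²L/T² = 4π² × 0.699/1.680² = 9.78 m/s².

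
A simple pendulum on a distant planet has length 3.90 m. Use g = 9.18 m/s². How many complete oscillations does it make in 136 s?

33

T = 2π√(L/g) = 2π√(3.90/9.18) = 4.095 s.
Number of complete oscillations = ⌊136/4.095⌋ = ⌊33.21⌋ = 33.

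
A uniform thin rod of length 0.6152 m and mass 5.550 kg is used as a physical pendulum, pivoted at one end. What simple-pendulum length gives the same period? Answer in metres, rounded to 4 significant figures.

0.4101 m

The equivalent simple-pendulum length is L_eq = I/(md), where I is about the pivot and d = 0.30760 m.
I_cm = (1/12)mL² = 0.17504 kg·m², so I = I_cm + md² = 0.17504 + 0.52513 = 0.70017 kg·m².
L_eq = 0.70017/(5.550 × 0.30760) = 0.4101 m.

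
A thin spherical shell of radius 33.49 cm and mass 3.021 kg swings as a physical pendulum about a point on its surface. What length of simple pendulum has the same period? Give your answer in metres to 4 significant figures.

0.5582 m

The equivalent simple-pendulum length is L_eq = I/(md), where I is about the pivot and d = 0.33490 m.
I_cm = (2/3)mR² = 0.22589 kg·m², so I = I_cm + md² = 0.22589 + 0.33883 = 0.56472 kg·m².
L_eq = 0.56472/(3.021 × 0.33490) = 0.5582 m.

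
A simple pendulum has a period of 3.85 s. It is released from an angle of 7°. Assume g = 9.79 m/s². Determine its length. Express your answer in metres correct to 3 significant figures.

From T = 2π√(L/g), L = gT²/(4π²) = 9.79 × 3.850²/(4π²) = 3.68 m.

3.68 m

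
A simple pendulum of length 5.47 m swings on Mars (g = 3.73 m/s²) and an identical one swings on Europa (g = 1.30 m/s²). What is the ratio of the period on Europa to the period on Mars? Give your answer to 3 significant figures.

1.69

T ∝ 1/√g, so T₂/T₁ = √(g₁/g₂) = √(3.73/1.30) = 1.69.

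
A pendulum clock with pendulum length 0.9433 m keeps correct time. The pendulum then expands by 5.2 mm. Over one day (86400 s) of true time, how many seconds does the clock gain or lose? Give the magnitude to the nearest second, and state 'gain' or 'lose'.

lose 237 s

T ∝ √L, so T'/T = √(0.94850/0.9433) = 1.00275.
In 86400 s of true time the clock registers 86400/1.00275 = 86162.8 s, so it loses 237 s.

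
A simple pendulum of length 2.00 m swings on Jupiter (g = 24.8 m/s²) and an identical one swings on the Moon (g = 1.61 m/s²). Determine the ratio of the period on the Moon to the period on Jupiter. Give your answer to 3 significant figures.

3.92

T ∝ 1/√g, so T₂/T₁ = √(g₁/g₂) = √(24.8/1.61) = 3.92.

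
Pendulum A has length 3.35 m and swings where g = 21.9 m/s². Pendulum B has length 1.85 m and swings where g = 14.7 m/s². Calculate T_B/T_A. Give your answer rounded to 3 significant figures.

T = 2π√(L/g), so T_B/T_A = √((L_B/g_B)/(L_A/g_A)) = √((1.85/14.7)/(3.35/21.9)) = 0.907.

0.907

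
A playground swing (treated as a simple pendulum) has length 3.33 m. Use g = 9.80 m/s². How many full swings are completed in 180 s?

T = 2π√(L/g) = 2π√(3.33/9.80) = 3.663 s.
Number of complete oscillations = ⌊180/3.663⌋ = ⌊49.15⌋ = 49.

49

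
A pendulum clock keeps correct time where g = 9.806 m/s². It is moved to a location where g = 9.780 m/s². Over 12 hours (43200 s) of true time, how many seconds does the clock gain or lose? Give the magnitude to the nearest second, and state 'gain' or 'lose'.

The clock's period scales as T ∝ 1/√g, so T'/T = √(9.806/9.780) = 1.00133.
In 43200 s of true time the clock registers 43200/1.00133 = 43142.7 s, so it loses 57 s.

lose 57 s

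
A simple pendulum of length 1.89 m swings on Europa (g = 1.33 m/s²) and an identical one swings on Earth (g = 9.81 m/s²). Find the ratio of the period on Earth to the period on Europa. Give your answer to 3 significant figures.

0.368

T ∝ 1/√g, so T₂/T₁ = √(g₁/g₂) = √(1.33/9.81) = 0.368.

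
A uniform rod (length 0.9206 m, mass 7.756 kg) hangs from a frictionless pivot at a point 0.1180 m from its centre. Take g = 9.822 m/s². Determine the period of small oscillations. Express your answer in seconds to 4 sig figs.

1.697 s

For a physical pendulum T = 2π√(I/(mgd)), with d = 0.11800 m from pivot to centre of mass.
I_cm = mL²/12 = 7.756 × 0.9206²/12 = 0.54777 kg·m²; I = I_cm + md² = 0.54777 + 7.756 × 0.11800² = 0.65576 kg·m².
T = 2π√(0.65576/(7.756 × 9.822 × 0.11800)) = 1.697 s.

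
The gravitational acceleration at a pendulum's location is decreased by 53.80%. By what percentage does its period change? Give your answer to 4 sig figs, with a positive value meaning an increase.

47.12%

T ∝ 1/√g, so T'/T = 1/√(0.46200) = 1.4712.
Percentage change in T = (1.4712 − 1) × 100% = 47.12%.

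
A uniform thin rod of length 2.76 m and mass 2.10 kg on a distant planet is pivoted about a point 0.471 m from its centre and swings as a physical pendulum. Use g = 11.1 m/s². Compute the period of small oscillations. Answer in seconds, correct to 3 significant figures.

2.54 s

For a physical pendulum T = 2π√(I/(mgd)), with d = 0.4710 m from pivot to centre of mass.
I_cm = mL²/12 = 2.10 × 2.76²/12 = 1.333 kg·m²; I = I_cm + md² = 1.333 + 2.10 × 0.4710² = 1.799 kg·m².
T = 2π√(1.799/(2.10 × 11.1 × 0.4710)) = 2.54 s.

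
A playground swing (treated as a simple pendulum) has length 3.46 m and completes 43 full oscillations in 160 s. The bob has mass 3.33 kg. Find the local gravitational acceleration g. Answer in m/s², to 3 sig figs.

T = 160/43 = 3.721 s.
From T = 2π√(L/g), g = 4π²L/T² = 4π² × 3.46/3.721² = 9.87 m/s².

9.87 m/s²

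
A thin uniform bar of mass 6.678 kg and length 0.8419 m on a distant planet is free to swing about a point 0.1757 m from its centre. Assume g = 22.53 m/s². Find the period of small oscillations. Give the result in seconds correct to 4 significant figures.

For a physical pendulum T = 2π√(I/(mgd)), with d = 0.17570 m from pivot to centre of mass.
I_cm = mL²/12 = 6.678 × 0.8419²/12 = 0.39444 kg·m²; I = I_cm + md² = 0.39444 + 6.678 × 0.17570² = 0.60060 kg·m².
T = 2π√(0.60060/(6.678 × 22.53 × 0.17570)) = 0.9471 s.

0.9471 s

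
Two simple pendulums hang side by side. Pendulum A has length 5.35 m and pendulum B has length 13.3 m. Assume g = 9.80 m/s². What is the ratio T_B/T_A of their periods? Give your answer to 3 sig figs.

T ∝ √L, so T_B/T_A = √(L_B/L_A) = √(13.3/5.35) = 1.58.

1.58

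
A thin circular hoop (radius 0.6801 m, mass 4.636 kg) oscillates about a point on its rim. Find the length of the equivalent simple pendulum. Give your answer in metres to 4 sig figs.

The equivalent simple-pendulum length is L_eq = I/(md), where I is about the pivot and d = 0.68010 m.
I_cm = mR² = 2.1443 kg·m², so I = I_cm + md² = 2.1443 + 2.1443 = 4.2886 kg·m².
L_eq = 4.2886/(4.636 × 0.68010) = 1.360 m.

1.360 m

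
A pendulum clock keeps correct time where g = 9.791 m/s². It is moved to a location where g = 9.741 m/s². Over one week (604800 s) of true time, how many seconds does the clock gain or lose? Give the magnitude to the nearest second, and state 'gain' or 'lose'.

The clock's period scales as T ∝ 1/√g, so T'/T = √(9.791/9.741) = 1.00256.
In 604800 s of true time the clock registers 604800/1.00256 = 603253.7 s, so it loses 1546 s.

lose 1546 s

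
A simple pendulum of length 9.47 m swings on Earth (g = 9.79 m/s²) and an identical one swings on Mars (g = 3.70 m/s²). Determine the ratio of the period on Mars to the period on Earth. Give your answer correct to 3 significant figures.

T ∝ 1/√g, so T₂/T₁ = √(g₁/g₂) = √(9.79/3.70) = 1.63.

1.63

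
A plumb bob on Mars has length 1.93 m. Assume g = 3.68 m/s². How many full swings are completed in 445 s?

97

T = 2π√(L/g) = 2π√(1.93/3.68) = 4.550 s.
Number of complete oscillations = ⌊445/4.550⌋ = ⌊97.80⌋ = 97.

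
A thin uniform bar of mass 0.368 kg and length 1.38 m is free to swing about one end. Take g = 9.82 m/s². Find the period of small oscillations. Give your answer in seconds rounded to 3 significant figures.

1.92 s

For a physical pendulum T = 2π√(I/(mgd)), with d = 0.6900 m from pivot to centre of mass.
I_cm = mL²/12 = 0.368 × 1.38²/12 = 0.05840 kg·m²; I = I_cm + md² = 0.05840 + 0.368 × 0.6900² = 0.2336 kg·m².
T = 2π√(0.2336/(0.368 × 9.82 × 0.6900)) = 1.92 s.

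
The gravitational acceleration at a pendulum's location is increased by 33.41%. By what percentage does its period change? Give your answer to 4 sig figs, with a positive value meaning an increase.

T ∝ 1/√g, so T'/T = 1/√(1.3341) = 0.86578.
Percentage change in T = (0.86578 − 1) × 100% = -13.42%.

-13.42%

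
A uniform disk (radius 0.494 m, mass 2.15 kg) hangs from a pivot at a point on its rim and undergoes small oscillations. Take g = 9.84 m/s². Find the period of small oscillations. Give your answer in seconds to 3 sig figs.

1.72 s

I_cm = ½mr² = 0.2623 kg·m². The pivot is at distance d = 0.494 m from the centre of mass.
By the parallel-axis theorem, I = I_cm + md² = 0.2623 + 0.5247 = 0.7870 kg·m².
T = 2π√(I/(mgd)) = 2π√(0.7870/(2.15 × 9.84 × 0.494)) = 1.72 s.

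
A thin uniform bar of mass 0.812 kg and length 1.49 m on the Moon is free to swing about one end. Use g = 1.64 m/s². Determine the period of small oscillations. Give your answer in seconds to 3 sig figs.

For a physical pendulum T = 2π√(I/(mgd)), with d = 0.7450 m from pivot to centre of mass.
I_cm = mL²/12 = 0.812 × 1.49²/12 = 0.1502 kg·m²; I = I_cm + md² = 0.1502 + 0.812 × 0.7450² = 0.6009 kg·m².
T = 2π√(0.6009/(0.812 × 1.64 × 0.7450)) = 4.89 s.

4.89 s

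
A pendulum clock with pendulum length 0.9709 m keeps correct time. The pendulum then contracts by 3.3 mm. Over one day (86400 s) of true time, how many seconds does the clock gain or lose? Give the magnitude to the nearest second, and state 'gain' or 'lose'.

gain 147 s

T ∝ √L, so T'/T = √(0.96760/0.9709) = 0.998299.
In 86400 s of true time the clock registers 86400/0.998299 = 86547.2 s, so it gains 147 s.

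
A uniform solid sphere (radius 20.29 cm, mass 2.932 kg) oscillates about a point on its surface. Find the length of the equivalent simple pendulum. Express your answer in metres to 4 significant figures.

0.2841 m

The equivalent simple-pendulum length is L_eq = I/(md), where I is about the pivot and d = 0.20290 m.
I_cm = (2/5)mR² = 0.048282 kg·m², so I = I_cm + md² = 0.048282 + 0.12071 = 0.16899 kg·m².
L_eq = 0.16899/(2.932 × 0.20290) = 0.2841 m.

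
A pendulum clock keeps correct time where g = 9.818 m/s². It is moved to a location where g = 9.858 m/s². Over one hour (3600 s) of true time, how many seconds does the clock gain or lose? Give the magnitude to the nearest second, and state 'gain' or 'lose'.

The clock's period scales as T ∝ 1/√g, so T'/T = √(9.818/9.858) = 0.997969.
In 3600 s of true time the clock registers 3600/0.997969 = 3607.3 s, so it gains 7 s.

gain 7 s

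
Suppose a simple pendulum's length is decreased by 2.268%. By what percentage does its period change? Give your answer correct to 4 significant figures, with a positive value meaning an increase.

-1.141%

T ∝ √L, so T'/T = √(0.97732) = 0.98859.
Percentage change in T = (0.98859 − 1) × 100% = -1.141%.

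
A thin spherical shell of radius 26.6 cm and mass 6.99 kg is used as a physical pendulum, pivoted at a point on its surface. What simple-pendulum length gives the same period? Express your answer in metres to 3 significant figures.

0.443 m

The equivalent simple-pendulum length is L_eq = I/(md), where I is about the pivot and d = 0.2660 m.
I_cm = (2/3)mR² = 0.3297 kg·m², so I = I_cm + md² = 0.3297 + 0.4946 = 0.8243 kg·m².
L_eq = 0.8243/(6.99 × 0.2660) = 0.443 m.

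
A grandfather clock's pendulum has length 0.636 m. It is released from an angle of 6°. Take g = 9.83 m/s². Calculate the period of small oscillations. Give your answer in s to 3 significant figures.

1.60 s

T = 2π√(L/g) = 2π√(0.636/9.83) = 2π × 0.2544 = 1.60 s.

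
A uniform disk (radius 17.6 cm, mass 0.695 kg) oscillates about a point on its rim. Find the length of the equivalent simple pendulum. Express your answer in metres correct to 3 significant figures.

The equivalent simple-pendulum length is L_eq = I/(md), where I is about the pivot and d = 0.1760 m.
I_cm = ½mR² = 0.01076 kg·m², so I = I_cm + md² = 0.01076 + 0.02153 = 0.03229 kg·m².
L_eq = 0.03229/(0.695 × 0.1760) = 0.264 m.

0.264 m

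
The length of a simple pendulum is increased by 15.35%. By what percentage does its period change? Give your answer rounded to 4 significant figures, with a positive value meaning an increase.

T ∝ √L, so T'/T = √(1.1535) = 1.0740.
Percentage change in T = (1.0740 − 1) × 100% = 7.401%.

7.401%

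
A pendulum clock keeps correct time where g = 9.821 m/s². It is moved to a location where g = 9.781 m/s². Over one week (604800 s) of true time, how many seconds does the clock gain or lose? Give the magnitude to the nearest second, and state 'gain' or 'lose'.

The clock's period scales as T ∝ 1/√g, so T'/T = √(9.821/9.781) = 1.00204.
In 604800 s of true time the clock registers 604800/1.00204 = 603567.1 s, so it loses 1233 s.

lose 1233 s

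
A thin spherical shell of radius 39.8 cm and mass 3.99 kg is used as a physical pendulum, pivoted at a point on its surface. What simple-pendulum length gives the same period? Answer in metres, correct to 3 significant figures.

The equivalent simple-pendulum length is L_eq = I/(md), where I is about the pivot and d = 0.3980 m.
I_cm = (2/3)mR² = 0.4214 kg·m², so I = I_cm + md² = 0.4214 + 0.6320 = 1.053 kg·m².
L_eq = 1.053/(3.99 × 0.3980) = 0.663 m.

0.663 m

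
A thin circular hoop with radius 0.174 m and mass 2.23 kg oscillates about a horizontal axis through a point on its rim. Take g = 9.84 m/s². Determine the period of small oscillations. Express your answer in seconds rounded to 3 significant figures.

1.18 s

I_cm = mr² = 0.06752 kg·m². The pivot is at distance d = 0.174 m from the centre of mass.
By the parallel-axis theorem, I = I_cm + md² = 0.06752 + 0.06752 = 0.1350 kg·m².
T = 2π√(I/(mgd)) = 2π√(0.1350/(2.23 × 9.84 × 0.174)) = 1.18 s.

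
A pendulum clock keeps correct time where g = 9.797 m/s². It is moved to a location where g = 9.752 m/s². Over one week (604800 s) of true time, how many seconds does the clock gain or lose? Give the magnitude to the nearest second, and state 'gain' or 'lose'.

The clock's period scales as T ∝ 1/√g, so T'/T = √(9.797/9.752) = 1.00230.
In 604800 s of true time the clock registers 604800/1.00230 = 603409.4 s, so it loses 1391 s.

lose 1391 s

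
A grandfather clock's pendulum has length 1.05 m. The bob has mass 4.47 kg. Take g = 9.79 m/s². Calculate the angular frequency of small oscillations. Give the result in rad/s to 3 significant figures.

ω = √(g/L) = √(9.79/1.05) = 3.05 rad/s.

3.05 rad/s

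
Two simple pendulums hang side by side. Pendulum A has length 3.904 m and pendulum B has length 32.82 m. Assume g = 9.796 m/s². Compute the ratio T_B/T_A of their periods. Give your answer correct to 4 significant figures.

T ∝ √L, so T_B/T_A = √(L_B/L_A) = √(32.82/3.904) = 2.899.

2.899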